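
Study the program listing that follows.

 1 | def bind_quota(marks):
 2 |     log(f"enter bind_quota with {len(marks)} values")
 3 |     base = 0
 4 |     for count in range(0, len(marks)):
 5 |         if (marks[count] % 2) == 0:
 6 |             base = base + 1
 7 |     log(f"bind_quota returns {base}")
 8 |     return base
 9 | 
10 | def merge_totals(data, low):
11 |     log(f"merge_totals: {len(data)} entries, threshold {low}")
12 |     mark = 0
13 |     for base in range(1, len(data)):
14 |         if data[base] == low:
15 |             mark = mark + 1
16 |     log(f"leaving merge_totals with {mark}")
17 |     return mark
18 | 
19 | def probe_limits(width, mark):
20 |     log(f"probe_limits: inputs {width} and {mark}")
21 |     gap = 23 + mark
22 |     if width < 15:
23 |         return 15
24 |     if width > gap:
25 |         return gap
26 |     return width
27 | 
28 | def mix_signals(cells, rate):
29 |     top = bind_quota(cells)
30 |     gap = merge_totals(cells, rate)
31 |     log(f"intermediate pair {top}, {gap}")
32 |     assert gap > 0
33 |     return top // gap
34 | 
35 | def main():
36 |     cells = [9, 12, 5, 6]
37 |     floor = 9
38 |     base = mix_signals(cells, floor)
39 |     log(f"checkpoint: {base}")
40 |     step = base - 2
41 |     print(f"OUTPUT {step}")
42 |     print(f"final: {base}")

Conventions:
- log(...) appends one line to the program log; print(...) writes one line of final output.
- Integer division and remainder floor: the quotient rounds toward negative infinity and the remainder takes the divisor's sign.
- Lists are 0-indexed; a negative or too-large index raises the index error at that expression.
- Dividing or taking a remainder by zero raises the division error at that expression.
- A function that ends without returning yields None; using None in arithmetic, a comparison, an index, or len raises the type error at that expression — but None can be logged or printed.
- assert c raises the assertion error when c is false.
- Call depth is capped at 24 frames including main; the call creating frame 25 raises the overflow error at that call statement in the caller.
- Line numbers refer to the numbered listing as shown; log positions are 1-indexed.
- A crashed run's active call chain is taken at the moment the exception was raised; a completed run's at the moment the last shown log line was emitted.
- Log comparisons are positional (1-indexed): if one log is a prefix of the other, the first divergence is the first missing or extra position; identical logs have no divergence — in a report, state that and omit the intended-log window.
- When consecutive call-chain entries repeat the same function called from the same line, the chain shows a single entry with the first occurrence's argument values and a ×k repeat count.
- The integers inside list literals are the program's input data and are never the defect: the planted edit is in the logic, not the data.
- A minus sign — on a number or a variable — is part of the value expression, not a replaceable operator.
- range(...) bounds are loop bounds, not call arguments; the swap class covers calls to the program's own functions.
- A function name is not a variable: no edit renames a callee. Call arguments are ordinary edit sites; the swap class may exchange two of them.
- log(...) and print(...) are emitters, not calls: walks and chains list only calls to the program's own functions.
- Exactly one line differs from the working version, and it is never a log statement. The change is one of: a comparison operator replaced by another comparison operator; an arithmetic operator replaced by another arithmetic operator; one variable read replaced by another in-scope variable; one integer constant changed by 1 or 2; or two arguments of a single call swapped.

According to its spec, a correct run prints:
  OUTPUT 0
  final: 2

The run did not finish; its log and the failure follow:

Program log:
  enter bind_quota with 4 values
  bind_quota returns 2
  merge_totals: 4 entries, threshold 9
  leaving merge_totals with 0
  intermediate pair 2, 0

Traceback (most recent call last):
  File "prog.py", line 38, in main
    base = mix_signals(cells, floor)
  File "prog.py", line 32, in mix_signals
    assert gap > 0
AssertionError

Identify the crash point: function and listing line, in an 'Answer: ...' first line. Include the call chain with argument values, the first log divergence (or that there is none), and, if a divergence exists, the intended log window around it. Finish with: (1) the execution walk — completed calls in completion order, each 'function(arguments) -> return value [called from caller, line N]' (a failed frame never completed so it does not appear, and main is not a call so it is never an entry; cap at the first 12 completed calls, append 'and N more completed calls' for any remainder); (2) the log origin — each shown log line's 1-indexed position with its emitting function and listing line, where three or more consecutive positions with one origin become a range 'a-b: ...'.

Answer: the error was raised in mix_signals, line 32.
Key fact: The log first diverges at position 4: the faulty run prints 'leaving merge_totals with 0' where the working version prints 'leaving merge_totals with 1'.
Call chain: main -> mix_signals([9, 12, 5, 6], 9) (called at line 38).
First divergence: at position 4 the run shows 'leaving merge_totals with 0' where the working version logs 'leaving merge_totals with 1'.
Intended log window:
  2: bind_quota returns 2
  3: merge_totals: 4 entries, threshold 9
  4: leaving merge_totals with 1
  5: intermediate pair 2, 1
Execution walk:
  bind_quota([9, 12, 5, 6]) -> 2  [called from mix_signals, line 29]
  merge_totals([9, 12, 5, 6], 9) -> 0  [called from mix_signals, line 30]
Log line origins:
  1: from bind_quota, line 2
  2: from bind_quota, line 7
  3: from merge_totals, line 11
  4: from merge_totals, line 16
  5: from mix_signals, line 31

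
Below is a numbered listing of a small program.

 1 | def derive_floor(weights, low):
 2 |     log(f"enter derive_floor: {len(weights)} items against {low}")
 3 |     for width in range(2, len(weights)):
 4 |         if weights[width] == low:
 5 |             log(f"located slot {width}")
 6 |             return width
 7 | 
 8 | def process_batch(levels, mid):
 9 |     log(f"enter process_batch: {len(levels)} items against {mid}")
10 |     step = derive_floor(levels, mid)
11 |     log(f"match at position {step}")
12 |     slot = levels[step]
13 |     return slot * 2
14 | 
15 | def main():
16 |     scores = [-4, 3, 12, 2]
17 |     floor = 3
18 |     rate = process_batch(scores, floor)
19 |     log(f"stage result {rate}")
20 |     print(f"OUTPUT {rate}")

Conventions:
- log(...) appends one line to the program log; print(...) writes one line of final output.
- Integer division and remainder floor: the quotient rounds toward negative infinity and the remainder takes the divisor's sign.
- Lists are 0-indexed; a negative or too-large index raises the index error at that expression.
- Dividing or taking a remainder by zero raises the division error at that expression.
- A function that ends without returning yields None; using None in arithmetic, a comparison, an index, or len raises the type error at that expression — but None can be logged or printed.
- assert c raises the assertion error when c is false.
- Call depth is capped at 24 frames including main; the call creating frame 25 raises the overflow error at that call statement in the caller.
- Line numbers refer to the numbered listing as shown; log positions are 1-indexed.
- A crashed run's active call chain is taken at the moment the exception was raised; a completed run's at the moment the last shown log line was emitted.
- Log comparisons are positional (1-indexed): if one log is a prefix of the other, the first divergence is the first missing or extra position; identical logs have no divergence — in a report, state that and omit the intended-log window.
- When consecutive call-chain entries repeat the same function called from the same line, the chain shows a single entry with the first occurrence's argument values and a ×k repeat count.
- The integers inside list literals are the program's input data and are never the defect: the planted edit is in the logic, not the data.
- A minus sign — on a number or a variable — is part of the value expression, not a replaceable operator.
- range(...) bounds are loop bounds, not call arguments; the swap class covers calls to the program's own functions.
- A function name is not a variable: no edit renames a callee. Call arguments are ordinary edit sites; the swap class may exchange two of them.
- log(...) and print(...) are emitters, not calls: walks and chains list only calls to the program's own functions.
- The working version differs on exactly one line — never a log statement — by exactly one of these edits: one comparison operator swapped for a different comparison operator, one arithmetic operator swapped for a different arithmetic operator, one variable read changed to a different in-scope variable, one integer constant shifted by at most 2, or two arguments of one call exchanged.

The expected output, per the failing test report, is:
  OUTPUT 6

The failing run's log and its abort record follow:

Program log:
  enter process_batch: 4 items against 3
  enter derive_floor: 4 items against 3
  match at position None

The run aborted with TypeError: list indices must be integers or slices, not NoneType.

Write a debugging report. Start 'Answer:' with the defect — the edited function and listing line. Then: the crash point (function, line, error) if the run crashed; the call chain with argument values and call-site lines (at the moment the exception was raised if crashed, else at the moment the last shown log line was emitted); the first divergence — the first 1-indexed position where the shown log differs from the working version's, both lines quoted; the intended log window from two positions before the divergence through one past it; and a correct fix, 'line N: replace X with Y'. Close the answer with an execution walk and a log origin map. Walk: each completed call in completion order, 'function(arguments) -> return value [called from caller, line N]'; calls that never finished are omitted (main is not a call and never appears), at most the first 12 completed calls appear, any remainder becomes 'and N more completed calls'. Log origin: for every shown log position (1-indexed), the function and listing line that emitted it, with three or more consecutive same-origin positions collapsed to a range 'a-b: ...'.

Answer: the defect is in derive_floor at line 3.
The tell: The earliest visible damage is log position 3 — 'match at position None' rather than the intended 'located slot 1'.
Crash: process_batch, line 12, TypeError.
Call chain: main -> process_batch([-4, 3, 12, 2], 3) (called at line 18).
First divergence: position 3; shown 'match at position None' vs intended 'located slot 1'.
Intended log window:
  1: enter process_batch: 4 items against 3
  2: enter derive_floor: 4 items against 3
  3: located slot 1
  4: match at position 1
Execution walk:
  derive_floor([-4, 3, 12, 2], 3) -> None  [called from process_batch, line 10]
Log line origins:
  1 — process_batch, line 9
  2 — derive_floor, line 2
  3 — process_batch, line 11
A correct fix: line 3: replace `2` with `0`.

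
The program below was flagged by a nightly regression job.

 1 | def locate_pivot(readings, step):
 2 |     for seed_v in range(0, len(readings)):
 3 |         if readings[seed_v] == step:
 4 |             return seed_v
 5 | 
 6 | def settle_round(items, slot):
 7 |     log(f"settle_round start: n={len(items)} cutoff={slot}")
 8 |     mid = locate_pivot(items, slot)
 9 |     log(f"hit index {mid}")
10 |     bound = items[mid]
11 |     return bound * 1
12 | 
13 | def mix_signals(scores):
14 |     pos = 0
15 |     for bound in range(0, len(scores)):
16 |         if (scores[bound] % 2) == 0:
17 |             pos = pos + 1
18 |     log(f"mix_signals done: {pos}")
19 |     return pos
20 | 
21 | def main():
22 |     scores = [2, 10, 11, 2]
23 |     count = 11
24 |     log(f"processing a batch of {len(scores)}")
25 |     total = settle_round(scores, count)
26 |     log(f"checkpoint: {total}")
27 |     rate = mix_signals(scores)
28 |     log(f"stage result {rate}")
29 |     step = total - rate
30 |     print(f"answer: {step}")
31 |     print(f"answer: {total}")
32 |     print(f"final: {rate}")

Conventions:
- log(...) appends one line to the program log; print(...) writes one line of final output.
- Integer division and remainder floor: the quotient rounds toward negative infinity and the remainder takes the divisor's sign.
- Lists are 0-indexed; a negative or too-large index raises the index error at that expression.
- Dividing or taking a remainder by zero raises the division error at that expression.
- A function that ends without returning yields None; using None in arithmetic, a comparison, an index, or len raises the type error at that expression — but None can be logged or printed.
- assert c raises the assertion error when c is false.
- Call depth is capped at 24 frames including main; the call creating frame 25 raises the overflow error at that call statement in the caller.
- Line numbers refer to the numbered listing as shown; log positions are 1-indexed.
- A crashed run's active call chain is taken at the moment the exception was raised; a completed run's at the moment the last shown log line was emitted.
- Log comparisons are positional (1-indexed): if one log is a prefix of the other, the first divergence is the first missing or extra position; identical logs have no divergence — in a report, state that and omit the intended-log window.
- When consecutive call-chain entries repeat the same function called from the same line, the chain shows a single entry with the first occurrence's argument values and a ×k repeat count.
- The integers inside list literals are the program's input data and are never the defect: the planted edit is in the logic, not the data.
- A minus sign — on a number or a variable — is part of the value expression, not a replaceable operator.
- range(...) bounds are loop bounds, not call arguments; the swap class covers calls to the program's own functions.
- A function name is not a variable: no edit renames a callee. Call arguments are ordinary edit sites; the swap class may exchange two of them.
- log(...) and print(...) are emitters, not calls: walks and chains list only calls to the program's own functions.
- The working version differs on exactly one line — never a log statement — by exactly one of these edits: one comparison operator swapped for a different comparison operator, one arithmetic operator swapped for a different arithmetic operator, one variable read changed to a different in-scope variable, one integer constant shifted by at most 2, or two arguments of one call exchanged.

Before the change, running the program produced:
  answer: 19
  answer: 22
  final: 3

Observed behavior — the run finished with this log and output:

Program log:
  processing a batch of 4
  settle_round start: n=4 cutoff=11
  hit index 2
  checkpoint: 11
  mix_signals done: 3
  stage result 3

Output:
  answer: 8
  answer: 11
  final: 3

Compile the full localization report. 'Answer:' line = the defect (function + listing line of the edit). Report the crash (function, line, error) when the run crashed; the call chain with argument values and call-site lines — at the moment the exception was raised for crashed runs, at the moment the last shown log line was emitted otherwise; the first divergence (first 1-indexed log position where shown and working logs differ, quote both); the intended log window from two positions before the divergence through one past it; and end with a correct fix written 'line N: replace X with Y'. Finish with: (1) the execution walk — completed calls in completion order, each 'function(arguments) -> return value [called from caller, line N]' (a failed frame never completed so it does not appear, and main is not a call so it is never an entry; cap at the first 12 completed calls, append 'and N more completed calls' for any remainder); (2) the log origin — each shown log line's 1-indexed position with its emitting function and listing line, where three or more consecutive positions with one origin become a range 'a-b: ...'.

Answer: the defect is in settle_round at line 11.
Core observation: Log line 4 is where behavior first shows: 'checkpoint: 11' appears instead of 'checkpoint: 22'.
Call chain: main.
First divergence: at position 4 the run shows 'checkpoint: 11' where the working version logs 'checkpoint: 22'.
Intended log window:
  2: settle_round start: n=4 cutoff=11
  3: hit index 2
  4: checkpoint: 22
  5: mix_signals done: 3
Execution walk:
  locate_pivot([2, 10, 11, 2], 11) -> 2  [called from settle_round, line 8]
  settle_round([2, 10, 11, 2], 11) -> 11  [called from main, line 25]
  mix_signals([2, 10, 11, 2]) -> 3  [called from main, line 27]
Log origin:
  1: emitted by main (line 24)
  2: emitted by settle_round (line 7)
  3: emitted by settle_round (line 9)
  4: emitted by main (line 26)
  5: emitted by mix_signals (line 18)
  6: emitted by main (line 28)
A correct fix: line 11: replace `1` with `2`.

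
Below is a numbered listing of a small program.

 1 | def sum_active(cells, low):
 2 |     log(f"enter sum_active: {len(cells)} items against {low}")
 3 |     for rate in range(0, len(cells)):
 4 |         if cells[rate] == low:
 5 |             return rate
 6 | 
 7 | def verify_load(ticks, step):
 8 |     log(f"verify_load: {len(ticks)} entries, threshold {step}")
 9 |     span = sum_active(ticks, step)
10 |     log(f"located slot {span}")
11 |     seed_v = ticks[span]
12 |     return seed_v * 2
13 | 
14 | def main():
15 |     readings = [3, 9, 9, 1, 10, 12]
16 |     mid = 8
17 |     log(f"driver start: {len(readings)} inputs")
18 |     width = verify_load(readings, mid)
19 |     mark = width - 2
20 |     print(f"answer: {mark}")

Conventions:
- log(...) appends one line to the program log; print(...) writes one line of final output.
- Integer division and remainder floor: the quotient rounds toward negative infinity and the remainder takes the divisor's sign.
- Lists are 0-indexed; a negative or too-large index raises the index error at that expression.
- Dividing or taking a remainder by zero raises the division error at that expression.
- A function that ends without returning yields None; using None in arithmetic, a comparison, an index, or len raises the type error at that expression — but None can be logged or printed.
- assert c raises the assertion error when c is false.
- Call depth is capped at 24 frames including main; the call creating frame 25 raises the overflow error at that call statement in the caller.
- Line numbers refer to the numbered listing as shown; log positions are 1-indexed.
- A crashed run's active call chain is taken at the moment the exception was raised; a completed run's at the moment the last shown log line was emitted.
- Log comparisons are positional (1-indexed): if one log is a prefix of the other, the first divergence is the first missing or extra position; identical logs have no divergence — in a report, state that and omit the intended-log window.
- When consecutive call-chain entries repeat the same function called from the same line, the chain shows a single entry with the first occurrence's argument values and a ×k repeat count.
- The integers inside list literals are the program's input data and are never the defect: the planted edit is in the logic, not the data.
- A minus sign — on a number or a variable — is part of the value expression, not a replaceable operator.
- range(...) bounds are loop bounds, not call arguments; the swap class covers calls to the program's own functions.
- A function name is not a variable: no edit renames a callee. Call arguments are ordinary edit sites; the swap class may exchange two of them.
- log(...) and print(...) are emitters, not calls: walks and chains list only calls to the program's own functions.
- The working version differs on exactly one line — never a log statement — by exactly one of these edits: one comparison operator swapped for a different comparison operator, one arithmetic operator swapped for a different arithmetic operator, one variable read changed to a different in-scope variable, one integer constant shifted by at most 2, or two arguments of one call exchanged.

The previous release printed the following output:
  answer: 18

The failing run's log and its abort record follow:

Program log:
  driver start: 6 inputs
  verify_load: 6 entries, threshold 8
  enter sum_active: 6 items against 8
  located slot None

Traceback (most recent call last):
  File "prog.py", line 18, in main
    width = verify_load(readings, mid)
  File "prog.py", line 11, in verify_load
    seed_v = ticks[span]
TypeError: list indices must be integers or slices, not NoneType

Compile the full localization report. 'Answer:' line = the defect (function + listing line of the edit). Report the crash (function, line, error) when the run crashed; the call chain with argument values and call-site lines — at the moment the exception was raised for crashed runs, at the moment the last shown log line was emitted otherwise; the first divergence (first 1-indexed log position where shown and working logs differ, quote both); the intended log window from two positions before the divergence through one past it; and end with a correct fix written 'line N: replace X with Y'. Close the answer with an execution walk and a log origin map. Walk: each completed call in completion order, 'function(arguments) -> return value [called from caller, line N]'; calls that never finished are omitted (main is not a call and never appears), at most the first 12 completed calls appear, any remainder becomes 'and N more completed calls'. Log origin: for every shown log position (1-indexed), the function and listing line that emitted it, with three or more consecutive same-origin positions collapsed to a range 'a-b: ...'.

Answer: the defect is in main at line 16.
The tell: At log position 2 the runs split — shown 'verify_load: 6 entries, threshold 8', but the working version logs 'verify_load: 6 entries, threshold 10'.
Crash: verify_load, line 11, TypeError.
Call chain: main -> verify_load([3, 9, 9, 1, 10, 12], 8) (called at line 18).
First divergence: position 2 — the shown line 'verify_load: 6 entries, threshold 8' should read 'verify_load: 6 entries, threshold 10'.
Intended log window:
  1: driver start: 6 inputs
  2: verify_load: 6 entries, threshold 10
  3: enter sum_active: 6 items against 10
Execution walk:
  sum_active([3, 9, 9, 1, 10, 12], 8) -> None  [called from verify_load, line 9]
Log line origins:
  1: emitted by main (line 17)
  2: emitted by verify_load (line 8)
  3: emitted by sum_active (line 2)
  4: emitted by verify_load (line 10)
A correct fix: line 16: replace `8` with `10`.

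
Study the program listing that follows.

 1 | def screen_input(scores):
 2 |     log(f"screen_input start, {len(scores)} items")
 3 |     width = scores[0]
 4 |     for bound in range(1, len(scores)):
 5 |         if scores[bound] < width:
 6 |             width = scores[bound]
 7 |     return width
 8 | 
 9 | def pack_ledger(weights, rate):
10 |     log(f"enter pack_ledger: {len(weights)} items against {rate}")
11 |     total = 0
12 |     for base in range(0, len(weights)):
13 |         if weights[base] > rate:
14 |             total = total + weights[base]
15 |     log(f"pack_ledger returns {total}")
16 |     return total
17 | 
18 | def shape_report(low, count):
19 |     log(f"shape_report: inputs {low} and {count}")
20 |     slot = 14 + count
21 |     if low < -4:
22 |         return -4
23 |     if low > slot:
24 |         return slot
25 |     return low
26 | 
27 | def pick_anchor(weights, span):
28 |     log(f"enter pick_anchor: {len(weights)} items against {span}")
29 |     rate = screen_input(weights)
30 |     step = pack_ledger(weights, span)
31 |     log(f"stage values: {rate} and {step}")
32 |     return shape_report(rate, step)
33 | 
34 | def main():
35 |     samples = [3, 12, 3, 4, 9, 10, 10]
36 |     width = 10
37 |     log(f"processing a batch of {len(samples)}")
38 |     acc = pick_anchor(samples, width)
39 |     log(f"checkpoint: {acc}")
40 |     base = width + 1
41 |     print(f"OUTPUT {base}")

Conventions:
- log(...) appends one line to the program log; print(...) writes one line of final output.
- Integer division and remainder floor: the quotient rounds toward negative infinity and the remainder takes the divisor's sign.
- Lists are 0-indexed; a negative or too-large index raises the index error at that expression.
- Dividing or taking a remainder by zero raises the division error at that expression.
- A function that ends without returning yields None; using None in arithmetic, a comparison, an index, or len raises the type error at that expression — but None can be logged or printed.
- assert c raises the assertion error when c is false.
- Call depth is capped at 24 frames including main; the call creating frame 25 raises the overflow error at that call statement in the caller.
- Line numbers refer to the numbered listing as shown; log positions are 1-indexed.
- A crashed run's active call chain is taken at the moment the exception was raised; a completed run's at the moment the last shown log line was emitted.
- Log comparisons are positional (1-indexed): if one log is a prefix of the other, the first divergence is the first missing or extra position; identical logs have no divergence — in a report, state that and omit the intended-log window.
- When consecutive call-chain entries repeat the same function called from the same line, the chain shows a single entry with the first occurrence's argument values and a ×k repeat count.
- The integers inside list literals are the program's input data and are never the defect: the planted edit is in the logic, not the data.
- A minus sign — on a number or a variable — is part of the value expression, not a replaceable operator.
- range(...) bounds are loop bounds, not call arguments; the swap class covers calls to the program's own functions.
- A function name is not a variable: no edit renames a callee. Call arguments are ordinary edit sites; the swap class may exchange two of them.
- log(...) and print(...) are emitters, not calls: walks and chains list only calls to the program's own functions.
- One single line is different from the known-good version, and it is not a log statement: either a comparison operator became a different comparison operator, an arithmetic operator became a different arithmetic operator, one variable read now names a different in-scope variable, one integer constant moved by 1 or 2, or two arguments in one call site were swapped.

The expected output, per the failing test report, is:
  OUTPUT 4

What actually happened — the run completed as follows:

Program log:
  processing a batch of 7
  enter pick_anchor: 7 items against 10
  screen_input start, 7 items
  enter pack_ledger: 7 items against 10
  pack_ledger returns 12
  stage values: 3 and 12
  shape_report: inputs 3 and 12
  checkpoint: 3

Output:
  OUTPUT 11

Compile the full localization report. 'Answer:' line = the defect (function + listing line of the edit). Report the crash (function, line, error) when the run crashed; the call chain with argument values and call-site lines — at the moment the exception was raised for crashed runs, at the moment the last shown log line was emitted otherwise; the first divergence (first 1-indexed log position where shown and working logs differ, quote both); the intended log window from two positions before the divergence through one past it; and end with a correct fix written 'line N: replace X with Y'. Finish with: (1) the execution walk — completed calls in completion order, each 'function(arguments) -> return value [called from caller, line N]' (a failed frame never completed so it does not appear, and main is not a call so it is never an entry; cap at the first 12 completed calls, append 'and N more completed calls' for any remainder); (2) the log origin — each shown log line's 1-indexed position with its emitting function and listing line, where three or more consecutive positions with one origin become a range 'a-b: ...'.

Answer: the defect is in main at line 40.
Key observation: The logs agree in full; only the final output differs.
Call chain: main.
First divergence: there is none — every log position agrees.
Execution walk:
  screen_input([3, 12, 3, 4, 9, 10, 10]) -> 3  [called from pick_anchor, line 29]
  pack_ledger([3, 12, 3, 4, 9, 10, 10], 10) -> 12  [called from pick_anchor, line 30]
  shape_report(3, 12) -> 3  [called from pick_anchor, line 32]
  pick_anchor([3, 12, 3, 4, 9, 10, 10], 10) -> 3  [called from main, line 38]
Log line origins:
  1: from main, line 37
  2: from pick_anchor, line 28
  3: from screen_input, line 2
  4: from pack_ledger, line 10
  5: from pack_ledger, line 15
  6: from pick_anchor, line 31
  7: from shape_report, line 19
  8: from main, line 39
A correct fix: line 40: replace `width` with `acc`.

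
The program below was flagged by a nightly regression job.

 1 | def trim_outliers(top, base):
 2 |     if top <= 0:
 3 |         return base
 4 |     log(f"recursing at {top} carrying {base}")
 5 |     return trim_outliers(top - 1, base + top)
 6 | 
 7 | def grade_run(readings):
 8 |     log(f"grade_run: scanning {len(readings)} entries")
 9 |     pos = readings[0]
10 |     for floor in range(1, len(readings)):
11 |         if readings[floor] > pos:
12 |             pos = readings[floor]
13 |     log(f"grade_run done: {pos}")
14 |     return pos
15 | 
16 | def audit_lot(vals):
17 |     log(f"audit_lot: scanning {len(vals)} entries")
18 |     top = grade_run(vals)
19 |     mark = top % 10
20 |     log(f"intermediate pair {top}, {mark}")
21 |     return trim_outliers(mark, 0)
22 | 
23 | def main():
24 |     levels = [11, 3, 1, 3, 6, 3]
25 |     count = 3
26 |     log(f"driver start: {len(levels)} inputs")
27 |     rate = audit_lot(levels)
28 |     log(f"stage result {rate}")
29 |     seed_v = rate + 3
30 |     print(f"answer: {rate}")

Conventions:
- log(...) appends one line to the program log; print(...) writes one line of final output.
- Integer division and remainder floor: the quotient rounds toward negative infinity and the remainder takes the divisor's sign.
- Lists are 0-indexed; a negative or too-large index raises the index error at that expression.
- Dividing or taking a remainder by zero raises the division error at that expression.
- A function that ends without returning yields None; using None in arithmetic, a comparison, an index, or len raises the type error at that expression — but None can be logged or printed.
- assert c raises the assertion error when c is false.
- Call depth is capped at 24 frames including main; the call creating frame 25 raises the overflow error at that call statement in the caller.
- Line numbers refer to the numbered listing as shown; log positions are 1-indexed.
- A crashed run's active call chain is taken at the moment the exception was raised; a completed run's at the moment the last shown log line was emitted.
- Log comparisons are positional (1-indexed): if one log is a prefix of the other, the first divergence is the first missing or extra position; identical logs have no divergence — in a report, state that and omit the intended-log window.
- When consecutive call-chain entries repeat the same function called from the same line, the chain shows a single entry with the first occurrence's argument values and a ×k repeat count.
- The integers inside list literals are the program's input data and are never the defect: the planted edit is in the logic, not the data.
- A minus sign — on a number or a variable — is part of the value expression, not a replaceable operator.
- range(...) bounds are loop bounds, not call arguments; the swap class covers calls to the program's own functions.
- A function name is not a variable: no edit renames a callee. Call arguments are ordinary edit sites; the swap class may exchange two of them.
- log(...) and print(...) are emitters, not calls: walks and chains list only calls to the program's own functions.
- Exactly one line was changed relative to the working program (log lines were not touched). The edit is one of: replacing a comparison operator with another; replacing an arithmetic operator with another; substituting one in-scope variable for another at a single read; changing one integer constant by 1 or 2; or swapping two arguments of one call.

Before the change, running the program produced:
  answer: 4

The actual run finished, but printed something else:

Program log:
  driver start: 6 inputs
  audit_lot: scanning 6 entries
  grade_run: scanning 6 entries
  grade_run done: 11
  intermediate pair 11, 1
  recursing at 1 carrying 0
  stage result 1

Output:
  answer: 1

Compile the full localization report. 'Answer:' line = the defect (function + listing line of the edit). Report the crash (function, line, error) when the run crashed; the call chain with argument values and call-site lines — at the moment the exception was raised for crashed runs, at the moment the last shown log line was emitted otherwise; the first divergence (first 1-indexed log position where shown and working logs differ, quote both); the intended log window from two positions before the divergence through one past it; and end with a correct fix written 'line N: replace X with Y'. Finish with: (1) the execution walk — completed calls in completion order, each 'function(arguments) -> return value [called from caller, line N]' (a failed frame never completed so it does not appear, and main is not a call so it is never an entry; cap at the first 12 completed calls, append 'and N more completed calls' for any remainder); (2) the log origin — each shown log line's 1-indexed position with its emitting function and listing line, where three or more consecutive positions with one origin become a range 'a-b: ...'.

Answer: the defect is in main at line 30.
Key fact: Nothing in the log betrays the bug — only the output does.
Call chain: main.
First divergence: none; the two logs match at every position.
Execution walk:
  grade_run([11, 3, 1, 3, 6, 3]) -> 11  [called from audit_lot, line 18]
  trim_outliers(0, 1) -> 1  [called from trim_outliers, line 5]
  trim_outliers(1, 0) -> 1  [called from audit_lot, line 21]
  audit_lot([11, 3, 1, 3, 6, 3]) -> 1  [called from main, line 27]
Log origin:
  1: logged in main at line 26
  2: logged in audit_lot at line 17
  3: logged in grade_run at line 8
  4: logged in grade_run at line 13
  5: logged in audit_lot at line 20
  6: logged in trim_outliers at line 4
  7: logged in main at line 28
A correct fix: line 30: replace `rate` with `seed_v`.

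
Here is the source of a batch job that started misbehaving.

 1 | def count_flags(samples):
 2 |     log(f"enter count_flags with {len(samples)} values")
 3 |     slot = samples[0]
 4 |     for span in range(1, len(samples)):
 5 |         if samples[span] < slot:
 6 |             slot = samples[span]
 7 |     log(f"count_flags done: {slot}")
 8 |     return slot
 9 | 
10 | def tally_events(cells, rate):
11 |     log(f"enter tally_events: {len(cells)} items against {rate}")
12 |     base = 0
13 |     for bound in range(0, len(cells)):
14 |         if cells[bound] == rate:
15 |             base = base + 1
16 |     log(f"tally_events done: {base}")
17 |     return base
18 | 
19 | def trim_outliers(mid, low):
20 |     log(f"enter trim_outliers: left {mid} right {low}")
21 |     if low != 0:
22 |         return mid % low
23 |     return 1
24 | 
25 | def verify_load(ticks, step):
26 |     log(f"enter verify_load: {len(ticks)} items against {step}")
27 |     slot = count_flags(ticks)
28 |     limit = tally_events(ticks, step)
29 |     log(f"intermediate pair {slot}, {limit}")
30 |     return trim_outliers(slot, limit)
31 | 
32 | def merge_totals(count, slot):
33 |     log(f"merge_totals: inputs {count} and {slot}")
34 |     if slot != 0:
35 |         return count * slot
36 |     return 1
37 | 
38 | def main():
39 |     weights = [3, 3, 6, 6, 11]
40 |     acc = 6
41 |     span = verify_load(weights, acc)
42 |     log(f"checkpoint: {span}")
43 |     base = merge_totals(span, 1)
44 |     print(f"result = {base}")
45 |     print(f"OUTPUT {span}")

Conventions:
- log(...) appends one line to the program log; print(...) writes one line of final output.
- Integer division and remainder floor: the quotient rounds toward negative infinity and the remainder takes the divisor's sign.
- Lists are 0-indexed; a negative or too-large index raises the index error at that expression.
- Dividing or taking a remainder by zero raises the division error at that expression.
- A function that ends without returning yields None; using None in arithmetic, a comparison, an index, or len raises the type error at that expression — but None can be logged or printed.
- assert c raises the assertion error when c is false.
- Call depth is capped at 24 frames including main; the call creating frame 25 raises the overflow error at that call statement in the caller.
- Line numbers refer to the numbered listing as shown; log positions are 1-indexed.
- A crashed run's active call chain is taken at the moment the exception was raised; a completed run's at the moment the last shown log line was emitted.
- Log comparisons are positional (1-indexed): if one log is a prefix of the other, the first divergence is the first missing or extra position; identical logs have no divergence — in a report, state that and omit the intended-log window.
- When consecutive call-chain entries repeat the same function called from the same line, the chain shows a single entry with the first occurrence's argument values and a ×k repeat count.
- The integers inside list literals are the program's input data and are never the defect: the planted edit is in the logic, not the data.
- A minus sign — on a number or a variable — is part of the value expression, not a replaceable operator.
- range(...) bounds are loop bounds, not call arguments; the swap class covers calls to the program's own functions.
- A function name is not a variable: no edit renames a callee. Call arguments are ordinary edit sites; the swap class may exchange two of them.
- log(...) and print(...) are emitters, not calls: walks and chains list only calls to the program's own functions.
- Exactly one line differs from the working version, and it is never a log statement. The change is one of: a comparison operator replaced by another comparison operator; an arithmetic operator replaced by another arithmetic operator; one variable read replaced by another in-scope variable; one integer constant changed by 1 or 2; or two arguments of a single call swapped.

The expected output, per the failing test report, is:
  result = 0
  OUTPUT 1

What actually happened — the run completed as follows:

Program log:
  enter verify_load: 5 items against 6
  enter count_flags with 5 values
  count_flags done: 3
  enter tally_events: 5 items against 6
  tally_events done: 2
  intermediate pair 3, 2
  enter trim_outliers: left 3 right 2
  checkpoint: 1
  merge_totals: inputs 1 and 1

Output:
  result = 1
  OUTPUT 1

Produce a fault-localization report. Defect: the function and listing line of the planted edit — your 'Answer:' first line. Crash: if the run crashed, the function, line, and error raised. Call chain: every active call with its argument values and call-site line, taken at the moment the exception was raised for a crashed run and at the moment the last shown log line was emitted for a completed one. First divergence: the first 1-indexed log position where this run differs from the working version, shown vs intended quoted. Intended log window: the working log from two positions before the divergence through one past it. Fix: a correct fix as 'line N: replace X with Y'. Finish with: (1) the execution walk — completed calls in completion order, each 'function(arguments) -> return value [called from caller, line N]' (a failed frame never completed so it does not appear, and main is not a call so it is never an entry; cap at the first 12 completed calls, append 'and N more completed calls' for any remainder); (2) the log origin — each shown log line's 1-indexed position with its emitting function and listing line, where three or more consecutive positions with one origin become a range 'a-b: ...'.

Answer: the defect is in merge_totals at line 35.
Core observation: Nothing in the log betrays the bug — only the output does.
Call chain: main -> merge_totals(1, 1) (called at line 43).
First divergence: none; the two logs match at every position.
Execution walk:
  count_flags([3, 3, 6, 6, 11]) -> 3  [called from verify_load, line 27]
  tally_events([3, 3, 6, 6, 11], 6) -> 2  [called from verify_load, line 28]
  trim_outliers(3, 2) -> 1  [called from verify_load, line 30]
  verify_load([3, 3, 6, 6, 11], 6) -> 1  [called from main, line 41]
  merge_totals(1, 1) -> 1  [called from main, line 43]
Log origins:
  1: logged in verify_load at line 26
  2: logged in count_flags at line 2
  3: logged in count_flags at line 7
  4: logged in tally_events at line 11
  5: logged in tally_events at line 16
  6: logged in verify_load at line 29
  7: logged in trim_outliers at line 20
  8: logged in main at line 42
  9: logged in merge_totals at line 33
A correct fix: line 35: replace `*` with `%`.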